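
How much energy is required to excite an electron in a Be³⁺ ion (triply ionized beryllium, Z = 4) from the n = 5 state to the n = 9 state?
6.020 eV

The energy levels of a hydrogen-like atom are E_n = -13.6057 Z² eV / n².

Energy at n = 5: E_5 = -13.6057 × 4² / 5² = -8.707648 eV
Energy at n = 9: E_9 = -13.6057 × 4² / 9² = -2.687546 eV

The excitation energy is the difference:
ΔE = E_9 - E_5
ΔE = -2.687546 - (-8.707648)
ΔE = 6.020 eV

Since this is positive, energy must be absorbed (photon absorption).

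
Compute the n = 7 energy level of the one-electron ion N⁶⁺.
-13.61 eV

For hydrogen-like ions, the energy levels scale with Z²:
E_n = -13.6057 Z² / n² eV

For N⁶⁺ (Z = 7) at n = 7:
E_7 = -13.6057 × 7² / 7²
E_7 = -13.6057 × 49 / 49
E_7 = -666.6793 / 49
E_7 = -13.61 eV

The energy is 49 times more negative than hydrogen at the same n due to the stronger nuclear charge.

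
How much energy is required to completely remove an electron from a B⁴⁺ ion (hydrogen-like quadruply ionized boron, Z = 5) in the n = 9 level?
4.20 eV

The ionization energy is the energy needed to remove the electron completely (n → ∞).

For a hydrogen-like ion with Z = 5, E_n = -13.6057 Z² / n² eV.

At n = 9: E_9 = -13.6057 × 5² / 9² = -4.19929 eV
At n = ∞: E_∞ = 0 eV

Ionization energy = E_∞ - E_9 = 0 - (-4.19929) = 4.19929 eV
Ionization energy ≈ 4.20 eV

This is also called the binding energy of the electron in state n = 9.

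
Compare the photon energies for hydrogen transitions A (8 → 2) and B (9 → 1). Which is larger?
9 → 1

Calculate the energy for each transition:

Transition 8 → 2:
ΔE₁ = |E_2 - E_8| = |-13.6057/2² - (-13.6057/8²)|
ΔE₁ = |-3.40142500 - (-0.21258906)| = 3.18884 eV

Transition 9 → 1:
ΔE₂ = |E_1 - E_9| = |-13.6057/1² - (-13.6057/9²)|
ΔE₂ = |-13.60570000 - (-0.16797160)| = 13.43773 eV

Since 13.43773 eV > 3.18884 eV, the transition 9 → 1 emits the more energetic photon.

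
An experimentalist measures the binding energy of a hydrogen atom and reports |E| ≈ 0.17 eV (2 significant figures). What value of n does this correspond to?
n = 9

The exact energy levels follow E_n = -13.6057 eV / n².

The measured value (-0.17 eV) is reported to only 2 significant figures, so we must test candidate n values and see which one matches to that precision.

Candidate energies:
  n = 7:  E = -13.6057/7² = -0.27767 eV
  n = 8:  E = -13.6057/8² = -0.21259 eV
  n = 9:  E = -13.6057/9² = -0.16797 eV  ← matches
  n = 10:  E = -13.6057/10² = -0.13606 eV
  n = 11:  E = -13.6057/11² = -0.11244 eV

Checking against the measurement of -0.17 eV (2 sig figs), only n = 9 agrees:
E_9 = -0.16797 eV, which rounds to -0.17 eV ✓

Therefore n = 9.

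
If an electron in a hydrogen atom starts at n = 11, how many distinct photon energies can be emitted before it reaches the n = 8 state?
6

The electron can occupy levels n = 8, 9, ..., 11 during de-excitation — that is m = 11 - 8 + 1 = 4 distinct levels.

The number of distinct spectral lines equals the number of ways to choose 2 of these m levels (each pair gives one possible emission transition):

Number of lines = m(m-1)/2 = 4×3/2 = 6

These correspond to all possible transitions between the 4 levels:
11 → 10, 11 → 9, 11 → 8, 10 → 9, 10 → 8, 9 → 8

Each transition produces a photon with a unique energy (and thus wavelength). This count does not depend on Z.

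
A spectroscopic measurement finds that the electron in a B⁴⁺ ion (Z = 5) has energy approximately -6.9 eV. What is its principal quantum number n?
n = 7

The exact energy levels follow E_n = -13.6057 Z² / n² eV with Z = 5.

The measured value (-6.9 eV) is reported to only 2 significant figures, so we must test candidate n values and see which one matches to that precision.

Candidate energies:
  n = 5:  E = -13.6057 × 5² / 5² = -13.60570 eV
  n = 6:  E = -13.6057 × 5² / 6² = -9.44840 eV
  n = 7:  E = -13.6057 × 5² / 7² = -6.94168 eV  ← matches
  n = 8:  E = -13.6057 × 5² / 8² = -5.31473 eV
  n = 9:  E = -13.6057 × 5² / 9² = -4.19929 eV

Checking against the measurement of -6.9 eV (2 sig figs), only n = 7 agrees:
E_7 = -6.94168 eV, which rounds to -6.9 eV ✓

Therefore n = 7.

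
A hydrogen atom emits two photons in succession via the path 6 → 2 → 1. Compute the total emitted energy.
13.227764 eV

The energy levels of hydrogen are E_n = -13.6057 / n² eV.

First transition (6 → 2):
ΔE₁ = |E_2 - E_6|
ΔE₁ = |-3.401425000000 - (-0.377936111111)| = 3.023488889 eV

Second transition (2 → 1):
ΔE₂ = |E_1 - E_2|
ΔE₂ = |-13.605700000000 - (-3.401425000000)| = 10.204275000 eV

Total energy released:
E_total = ΔE₁ + ΔE₂ = 3.023488889 + 10.204275000 = 13.227764 eV

Note: This equals the direct transition 6 → 1: 13.227764 eV ✓
Energy is conserved regardless of the path taken.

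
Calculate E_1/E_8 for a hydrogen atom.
64.0000

Using E_n = -13.6057 Z² / n² eV with Z = 1:

E_1 = -13.6057 / 1² = -13.6057 / 1 = -13.6057000000 eV
E_8 = -13.6057 / 8² = -13.6057 / 64 = -0.2125890625 eV

The ratio is:
E_1/E_8 = (-13.6057000000) / (-0.2125890625)
E_1/E_8 = (-13.6057/1) / (-13.6057/64)
E_1/E_8 = 64/1
E_1/E_8 = 64.0000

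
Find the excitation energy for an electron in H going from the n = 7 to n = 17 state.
0.23 eV

The energy levels of a hydrogen-like atom are E_n = -13.6057 eV / n².

Energy at n = 7: E_7 = -13.6057 / 7² = -0.27767 eV
Energy at n = 17: E_17 = -13.6057 / 17² = -0.04708 eV

The excitation energy is the difference:
ΔE = E_17 - E_7
ΔE = -0.04708 - (-0.27767)
ΔE = 0.23 eV

Since this is positive, energy must be absorbed (photon absorption).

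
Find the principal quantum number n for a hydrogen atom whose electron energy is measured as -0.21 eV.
n = 8

The exact energy levels follow E_n = -13.6057 eV / n².

The measured value (-0.21 eV) is reported to only 2 significant figures, so we must test candidate n values and see which one matches to that precision.

Candidate energies:
  n = 6:  E = -13.6057/6² = -0.37794 eV
  n = 7:  E = -13.6057/7² = -0.27767 eV
  n = 8:  E = -13.6057/8² = -0.21259 eV  ← matches
  n = 9:  E = -13.6057/9² = -0.16797 eV
  n = 10:  E = -13.6057/10² = -0.13606 eV

Checking against the measurement of -0.21 eV (2 sig figs), only n = 8 agrees:
E_8 = -0.21259 eV, which rounds to -0.21 eV ✓

Therefore n = 8.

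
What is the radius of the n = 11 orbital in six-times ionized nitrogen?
0.9147 nm (or 9.1472 Å)

The Bohr radius formula is:
r_n = n² a₀ / Z

where a₀ = 0.0529177 nm is the Bohr radius.

For N⁶⁺ (Z = 7) at n = 11:
r_11 = 11² × 0.0529177 nm / 7
r_11 = 121 × 0.0529177 nm / 7
r_11 = 6.40304 nm / 7
r_11 = 0.9147 nm

The electron orbits at approximately 0.9147 nm from the nucleus.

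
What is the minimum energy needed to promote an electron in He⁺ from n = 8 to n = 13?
0.53 eV

The energy levels of a hydrogen-like atom are E_n = -13.6057 Z² eV / n².

Energy at n = 8: E_8 = -13.6057 × 2² / 8² = -0.85036 eV
Energy at n = 13: E_13 = -13.6057 × 2² / 13² = -0.32203 eV

The excitation energy is the difference:
ΔE = E_13 - E_8
ΔE = -0.32203 - (-0.85036)
ΔE = 0.53 eV

Since this is positive, energy must be absorbed (photon absorption).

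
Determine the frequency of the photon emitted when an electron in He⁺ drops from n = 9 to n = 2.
3.13e+15 Hz

First, find the transition energy:
E_9 = -13.6057 × 2² / 9² = -0.67189 eV
E_2 = -13.6057 × 2² / 2² = -13.60570 eV
|ΔE| = |E_2 - E_9| = 12.93381 eV

Convert to Joules: E = 12.93381 eV × (1.602177 × 10⁻¹⁹ J/eV) = 2.0722e-18 J

Using E = hf:
f = E/h = 2.0722e-18 J / (6.62607 × 10⁻³⁴ J·s)
f = 3.13e+15 Hz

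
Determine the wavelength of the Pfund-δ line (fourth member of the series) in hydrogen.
3295.19981 nm

The lines of a series are numbered from the longest wavelength (smallest ΔE) outward; the fourth line is the transition from n = n_f + 4 to n_f.
The Pfund series has all transitions ending at n_f = 5.

For H, the fourth line (δ-line) is the jump from n = 9 to n = 5:
E_9 = -13.6057 / 9² = -0.16797160494 eV
E_5 = -13.6057 / 5² = -0.54422800000 eV
ΔE = E_9 - E_5 = 0.37625639506 eV

λ = hc/E = 1239.84 eV·nm / 0.37625639506 eV
λ = 3295.19981 nm

This is the δ-line of the Pfund series in H.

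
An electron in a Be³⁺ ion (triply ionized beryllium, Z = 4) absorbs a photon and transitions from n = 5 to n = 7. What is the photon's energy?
4.26497 eV

The energy levels of a hydrogen-like atom are E_n = -13.6057 Z² eV / n².

Energy at n = 5: E_5 = -13.6057 × 4² / 5² = -8.70764800 eV
Energy at n = 7: E_7 = -13.6057 × 4² / 7² = -4.44267755 eV

The excitation energy is the difference:
ΔE = E_7 - E_5
ΔE = -4.44267755 - (-8.70764800)
ΔE = 4.26497 eV

Since this is positive, energy must be absorbed (photon absorption).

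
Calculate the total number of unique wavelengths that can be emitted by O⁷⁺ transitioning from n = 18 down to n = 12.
21

The electron can occupy levels n = 12, 13, ..., 18 during de-excitation — that is m = 18 - 12 + 1 = 7 distinct levels.

The number of distinct spectral lines equals the number of ways to choose 2 of these m levels (each pair gives one possible emission transition):

Number of lines = m(m-1)/2 = 7×6/2 = 21

These correspond to all possible transitions between the 7 levels:
18 → 17, 18 → 16, 18 → 15, 18 → 14, 18 → 13, 18 → 12, 17 → 16, 17 → 15...

Each transition produces a photon with a unique energy (and thus wavelength). This count does not depend on Z.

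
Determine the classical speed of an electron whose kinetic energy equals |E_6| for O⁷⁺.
2.91692e+06 m/s (or 0.97% of c)

The binding energy at n = 6 for O⁷⁺ is:
E_6 = -13.6057 × 8²/6² = -24.1879111 eV
|E_6| = 24.1879111 eV

Convert to Joules:
KE = 24.1879111 eV × (1.602177 × 10⁻¹⁹ J/eV) = 3.8753315e-18 J

Using KE = ½mv²:
v = √(2·KE/m_e)
v = √(2 × 3.8753315e-18 J / 9.10938 × 10⁻³¹ kg)
v = 2.91692e+06 m/s

This is approximately 0.97% the speed of light.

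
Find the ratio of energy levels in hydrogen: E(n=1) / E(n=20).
400.0000

Using E_n = -13.6057 Z² / n² eV with Z = 1:

E_1 = -13.6057 / 1² = -13.6057 / 1 = -13.6057000000 eV
E_20 = -13.6057 / 20² = -13.6057 / 400 = -0.0340142500 eV

The ratio is:
E_1/E_20 = (-13.6057000000) / (-0.0340142500)
E_1/E_20 = (-13.6057/1) / (-13.6057/400)
E_1/E_20 = 400/1
E_1/E_20 = 400.0000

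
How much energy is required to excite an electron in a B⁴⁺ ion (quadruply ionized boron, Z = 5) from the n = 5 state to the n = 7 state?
6.664 eV

The energy levels of a hydrogen-like atom are E_n = -13.6057 Z² eV / n².

Energy at n = 5: E_5 = -13.6057 × 5² / 5² = -13.605700 eV
Energy at n = 7: E_7 = -13.6057 × 5² / 7² = -6.941684 eV

The excitation energy is the difference:
ΔE = E_7 - E_5
ΔE = -6.941684 - (-13.605700)
ΔE = 6.664 eV

Since this is positive, energy must be absorbed (photon absorption).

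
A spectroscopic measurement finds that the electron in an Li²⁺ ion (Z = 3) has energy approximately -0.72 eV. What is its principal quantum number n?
n = 13

The exact energy levels follow E_n = -13.6057 Z² / n² eV with Z = 3.

The measured value (-0.72 eV) is reported to only 2 significant figures, so we must test candidate n values and see which one matches to that precision.

Candidate energies:
  n = 11:  E = -13.6057 × 3² / 11² = -1.01199 eV
  n = 12:  E = -13.6057 × 3² / 12² = -0.85036 eV
  n = 13:  E = -13.6057 × 3² / 13² = -0.72456 eV  ← matches
  n = 14:  E = -13.6057 × 3² / 14² = -0.62475 eV
  n = 15:  E = -13.6057 × 3² / 15² = -0.54423 eV

Checking against the measurement of -0.72 eV (2 sig figs), only n = 13 agrees:
E_13 = -0.72456 eV, which rounds to -0.72 eV ✓

Therefore n = 13.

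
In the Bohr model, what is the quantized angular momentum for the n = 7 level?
7.38200e-34 J·s (or 7ℏ)

In the Bohr model, angular momentum is quantized:
L = nℏ

where ℏ = h/(2π) = 1.0545718e-34 J·s

For n = 7:
L = 7 × 1.0545718e-34 J·s
L = 7.38200e-34 J·s

This can also be written as L = 7ℏ.
The angular momentum is an integer multiple of the reduced Planck constant.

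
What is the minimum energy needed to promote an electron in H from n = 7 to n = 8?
0.065 eV

The energy levels of a hydrogen-like atom are E_n = -13.6057 eV / n².

Energy at n = 7: E_7 = -13.6057 / 7² = -0.277667 eV
Energy at n = 8: E_8 = -13.6057 / 8² = -0.212589 eV

The excitation energy is the difference:
ΔE = E_8 - E_7
ΔE = -0.212589 - (-0.277667)
ΔE = 0.065 eV

Since this is positive, energy must be absorbed (photon absorption).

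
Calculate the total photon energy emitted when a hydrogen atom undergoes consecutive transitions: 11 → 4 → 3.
1.40 eV

The energy levels of hydrogen are E_n = -13.6057 / n² eV.

First transition (11 → 4):
ΔE₁ = |E_4 - E_11|
ΔE₁ = |-0.85035625 - (-0.11244380)| = 0.73791 eV

Second transition (4 → 3):
ΔE₂ = |E_3 - E_4|
ΔE₂ = |-1.51174444 - (-0.85035625)| = 0.66139 eV

Total energy released:
E_total = ΔE₁ + ΔE₂ = 0.73791 + 0.66139 = 1.40 eV

Note: This equals the direct transition 11 → 3: 1.40 eV ✓
Energy is conserved regardless of the path taken.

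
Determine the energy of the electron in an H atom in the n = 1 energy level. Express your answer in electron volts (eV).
-13.61 eV

The energy levels of a hydrogen-like atom are given by:
E_n = -13.6057 eV / n²

For n = 1:
E_1 = -13.6057 eV / 1²
E_1 = -13.6057 eV / 1
E_1 = -13.61 eV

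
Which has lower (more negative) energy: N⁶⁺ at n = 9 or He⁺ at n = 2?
He⁺ at n = 2 (E = -13.606 eV)

Using E_n = -13.6057 Z² / n² eV:

N⁶⁺ (Z = 7) at n = 9:
E = -13.6057 × 7² / 9² = -13.6057 × 49 / 81 = -8.230609 eV

He⁺ (Z = 2) at n = 2:
E = -13.6057 × 2² / 2² = -13.6057 × 4 / 4 = -13.605700 eV

Since -13.605700 eV < -8.230609 eV,
He⁺ at n = 2 is more tightly bound (requires more energy to ionize).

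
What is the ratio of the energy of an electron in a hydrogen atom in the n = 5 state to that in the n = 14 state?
7.8400

Using E_n = -13.6057 Z² / n² eV with Z = 1:

E_5 = -13.6057 / 5² = -13.6057 / 25 = -0.5442280000 eV
E_14 = -13.6057 / 14² = -13.6057 / 196 = -0.0694168367 eV

The ratio is:
E_5/E_14 = (-0.5442280000) / (-0.0694168367)
E_5/E_14 = (-13.6057/25) / (-13.6057/196)
E_5/E_14 = 196/25
E_5/E_14 = 7.8400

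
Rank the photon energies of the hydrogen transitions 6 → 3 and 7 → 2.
7 → 2

Calculate the energy for each transition:

Transition 6 → 3:
ΔE₁ = |E_3 - E_6| = |-13.6057/3² - (-13.6057/6²)|
ΔE₁ = |-1.5117444444 - (-0.3779361111)| = 1.1338083 eV

Transition 7 → 2:
ΔE₂ = |E_2 - E_7| = |-13.6057/2² - (-13.6057/7²)|
ΔE₂ = |-3.4014250000 - (-0.2776673469)| = 3.1237577 eV

Since 3.1237577 eV > 1.1338083 eV, the transition 7 → 2 emits the more energetic photon.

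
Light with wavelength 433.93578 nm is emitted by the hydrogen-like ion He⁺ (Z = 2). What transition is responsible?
n = 10 → n = 4

First, find the photon energy from the wavelength (hc = 1239.84 eV·nm):
E = hc/λ = 1239.84 eV·nm / 433.93578 nm = 2.8571970 eV

The energy levels of He⁺ satisfy E_n = -13.6057 × 2² / n² eV, so an emission n_i → n_f releases
ΔE = 13.6057 × 2² × (1/n_f² − 1/n_i²) eV.

Setting ΔE equal to the photon energy:
1/n_f² − 1/n_i² = 2.8571970 / (13.6057 × 2²) = 0.052500000

Since 1/n_i² must be positive, we need 1/n_f² > 0.052500000, i.e. n_f ≤ 4. For each allowed n_f, solve n_i = (1/n_f² − 0.052500000)^(−1/2) and check whether it is a whole number:
  n_f = 1: 1/n_i² = 1.000000000 − 0.052500000 = 0.947500000 → n_i = 1.027  (not an integer) ✗
  n_f = 2: 1/n_i² = 0.250000000 − 0.052500000 = 0.197500000 → n_i = 2.250  (not an integer) ✗
  n_f = 3: 1/n_i² = 0.111111111 − 0.052500000 = 0.058611111 → n_i = 4.131  (not an integer) ✗
  n_f = 4: 1/n_i² = 0.062500000 − 0.052500000 = 0.010000000 → n_i = 10.000  → integer, n_i = 10 ✓

Only n_f = 4 gives an integer upper level, n_i = 10.

The transition is from n = 10 to n = 4 (emission).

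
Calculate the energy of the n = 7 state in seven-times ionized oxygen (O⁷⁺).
-17.771 eV

For hydrogen-like ions, the energy levels scale with Z²:
E_n = -13.6057 Z² / n² eV

For O⁷⁺ (Z = 8) at n = 7:
E_7 = -13.6057 × 8² / 7²
E_7 = -13.6057 × 64 / 49
E_7 = -870.7648 / 49
E_7 = -17.771 eV

The energy is 64 times more negative than hydrogen at the same n due to the stronger nuclear charge.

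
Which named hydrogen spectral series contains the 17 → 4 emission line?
Brackett series

The spectral series in hydrogen are named based on the final (lower) energy level:
- Lyman series: n_final = 1 (ultraviolet)
- Balmer series: n_final = 2 (visible/near-UV)
- Paschen series: n_final = 3 (infrared)
- Brackett series: n_final = 4 (infrared)
- Pfund series: n_final = 5 (far infrared)

Since this transition ends at n = 4, it belongs to the Brackett series.

For reference, this 17 → 4 line has photon energy
ΔE = 13.6057 eV × (1/4² - 1/17²) = 0.80327770 eV,
corresponding to wavelength λ = hc/ΔE = 1239.84 eV·nm / 0.80327770 eV = 1543.48 nm in the infrared region.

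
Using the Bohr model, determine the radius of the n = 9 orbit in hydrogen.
4.2863 nm (or 42.8633 Å)

The Bohr radius formula is:
r_n = n² a₀ / Z

where a₀ = 0.0529177 nm is the Bohr radius.

For H (Z = 1) at n = 9:
r_9 = 9² × 0.0529177 nm / 1
r_9 = 81 × 0.0529177 nm / 1
r_9 = 4.28633 nm / 1
r_9 = 4.2863 nm

The electron orbits at approximately 4.2863 nm from the nucleus.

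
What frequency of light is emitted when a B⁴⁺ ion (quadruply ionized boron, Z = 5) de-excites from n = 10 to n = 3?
8.3160e+15 Hz

First, find the transition energy:
E_10 = -13.6057 × 5² / 10² = -3.401425 eV
E_3 = -13.6057 × 5² / 3² = -37.793611 eV
|ΔE| = |E_3 - E_10| = 34.392186 eV

Convert to Joules: E = 34.392186 eV × (1.602177 × 10⁻¹⁹ J/eV) = 5.510237e-18 J

Using E = hf:
f = E/h = 5.510237e-18 J / (6.62607 × 10⁻³⁴ J·s)
f = 8.3160e+15 Hz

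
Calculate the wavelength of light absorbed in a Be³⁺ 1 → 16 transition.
5.71774 nm

First, find the transition energy using E_n = -13.6057 Z² / n² eV:
E_1 = -13.6057 × 4² / 1² = -217.6912000 eV
E_16 = -13.6057 × 4² / 16² = -0.8503563 eV

Photon energy: |ΔE| = |E_16 - E_1| = 216.8408437 eV

Convert to wavelength using E = hc/λ with hc = 1239.84 eV·nm:
λ = hc/E = 1239.84 eV·nm / 216.8408437 eV
λ = 5.71774 nm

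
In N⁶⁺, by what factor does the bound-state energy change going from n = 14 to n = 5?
7.840000

Using E_n = -13.6057 Z² / n² eV with Z = 7:

E_5 = -13.6057 × 7² / 5² = -666.6793 / 25 = -26.667172000000 eV
E_14 = -13.6057 × 7² / 14² = -666.6793 / 196 = -3.401425000000 eV

The ratio is:
E_5/E_14 = (-26.667172000000) / (-3.401425000000)
E_5/E_14 = (-666.6793/25) / (-666.6793/196)
E_5/E_14 = 196/25
E_5/E_14 = 7.840000
(Note: the Z² factors cancel in the ratio.)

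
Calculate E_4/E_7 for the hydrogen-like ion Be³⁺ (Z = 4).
3.0625

Using E_n = -13.6057 Z² / n² eV with Z = 4:

E_4 = -13.6057 × 4² / 4² = -217.6912 / 16 = -13.605700000 eV
E_7 = -13.6057 × 4² / 7² = -217.6912 / 49 = -4.442677551 eV

The ratio is:
E_4/E_7 = (-13.605700000) / (-4.442677551)
E_4/E_7 = (-217.6912/16) / (-217.6912/49)
E_4/E_7 = 49/16
E_4/E_7 = 3.0625
(Note: the Z² factors cancel in the ratio.)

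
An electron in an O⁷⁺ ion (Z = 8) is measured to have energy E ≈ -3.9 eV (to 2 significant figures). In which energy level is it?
n = 15

The exact energy levels follow E_n = -13.6057 Z² / n² eV with Z = 8.

The measured value (-3.9 eV) is reported to only 2 significant figures, so we must test candidate n values and see which one matches to that precision.

Candidate energies:
  n = 13:  E = -13.6057 × 8² / 13² = -5.15245 eV
  n = 14:  E = -13.6057 × 8² / 14² = -4.44268 eV
  n = 15:  E = -13.6057 × 8² / 15² = -3.87007 eV  ← matches
  n = 16:  E = -13.6057 × 8² / 16² = -3.40143 eV
  n = 17:  E = -13.6057 × 8² / 17² = -3.01303 eV

Checking against the measurement of -3.9 eV (2 sig figs), only n = 15 agrees:
E_15 = -3.87007 eV, which rounds to -3.9 eV ✓

Therefore n = 15.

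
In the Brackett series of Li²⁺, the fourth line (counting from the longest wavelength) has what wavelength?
216.00 nm

The lines of a series are numbered from the longest wavelength (smallest ΔE) outward; the fourth line is the transition from n = n_f + 4 to n_f.
The Brackett series has all transitions ending at n_f = 4.

For Li²⁺ (Z = 3), the fourth line (δ-line) is the jump from n = 8 to n = 4:
E_8 = -13.6057 × 3² / 8² = -1.913302 eV
E_4 = -13.6057 × 3² / 4² = -7.653206 eV
ΔE = E_8 - E_4 = 5.739904 eV

λ = hc/E = 1239.84 eV·nm / 5.739904 eV
λ = 216.00 nm

This is the δ-line of the Brackett series in Li²⁺.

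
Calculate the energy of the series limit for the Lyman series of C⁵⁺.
489.805200 eV

The series limit corresponds to the transition from n = ∞ to n = 1.
This is the highest energy (shortest wavelength) transition in the Lyman series.

E_∞ = 0 eV
E_1 = -13.6057 × 6² / 1² = -489.805200 eV

Energy at series limit:
ΔE = E_∞ - E_1 = 0 - (-489.805200) = 489.805200 eV

This energy equals the ionization energy from the n = 1 state of C⁵⁺.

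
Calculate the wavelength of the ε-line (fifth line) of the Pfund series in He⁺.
759.388 nm

The lines of a series are numbered from the longest wavelength (smallest ΔE) outward; the fifth line is the transition from n = n_f + 5 to n_f.
The Pfund series has all transitions ending at n_f = 5.

For He⁺ (Z = 2), the fifth line (ε-line) is the jump from n = 10 to n = 5:
E_10 = -13.6057 × 2² / 10² = -0.5442280 eV
E_5 = -13.6057 × 2² / 5² = -2.1769120 eV
ΔE = E_10 - E_5 = 1.6326840 eV

λ = hc/E = 1239.84 eV·nm / 1.6326840 eV
λ = 759.388 nm

This is the ε-line of the Pfund series in He⁺.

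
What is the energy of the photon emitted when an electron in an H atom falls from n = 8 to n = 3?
1.30 eV

The energy levels are E_n = -13.6057 eV / n².

Energy at n = 8: E_8 = -13.6057 / 8² = -0.21259 eV
Energy at n = 3: E_3 = -13.6057 / 3² = -1.51174 eV

For emission (electron falling to lower state), the photon energy is:
E_photon = E_8 - E_3 = |-0.21259 - (-1.51174)|
E_photon = 1.30 eV

This energy is carried away by the emitted photon.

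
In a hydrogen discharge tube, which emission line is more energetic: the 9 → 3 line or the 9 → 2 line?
9 → 2

Calculate the energy for each transition:

Transition 9 → 3:
ΔE₁ = |E_3 - E_9| = |-13.6057/3² - (-13.6057/9²)|
ΔE₁ = |-1.5117444444 - (-0.1679716049)| = 1.3437728 eV

Transition 9 → 2:
ΔE₂ = |E_2 - E_9| = |-13.6057/2² - (-13.6057/9²)|
ΔE₂ = |-3.4014250000 - (-0.1679716049)| = 3.2334534 eV

Since 3.2334534 eV > 1.3437728 eV, the transition 9 → 2 emits the more energetic photon.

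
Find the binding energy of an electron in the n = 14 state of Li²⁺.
0.62475 eV

The ionization energy is the energy needed to remove the electron completely (n → ∞).

For a hydrogen-like ion with Z = 3, E_n = -13.6057 Z² / n² eV.

At n = 14: E_14 = -13.6057 × 3² / 14² = -0.62475153 eV
At n = ∞: E_∞ = 0 eV

Ionization energy = E_∞ - E_14 = 0 - (-0.62475153) = 0.62475153 eV
Ionization energy ≈ 0.62475 eV

This is also called the binding energy of the electron in state n = 14.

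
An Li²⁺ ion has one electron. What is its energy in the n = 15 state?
-0.544 eV

For hydrogen-like ions, the energy levels scale with Z²:
E_n = -13.6057 Z² / n² eV

For Li²⁺ (Z = 3) at n = 15:
E_15 = -13.6057 × 3² / 15²
E_15 = -13.6057 × 9 / 225
E_15 = -122.4513 / 225
E_15 = -0.544 eV

The energy is 9 times more negative than hydrogen at the same n due to the stronger nuclear charge.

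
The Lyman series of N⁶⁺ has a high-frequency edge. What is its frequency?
1.61e+17 Hz

The series limit corresponds to the transition from n = ∞ to n = 1.
This is the highest energy (shortest wavelength) transition in the Lyman series.

E_∞ = 0 eV
E_1 = -13.6057 × 7² / 1² = -666.6793 eV

Energy at series limit:
ΔE = E_∞ - E_1 = 0 - (-666.6793) = 666.6793 eV
E = 666.6793 eV × (1.602177 × 10⁻¹⁹ J/eV) = 1.0681e-16 J
f = E/h = 1.0681e-16 J / (6.62607 × 10⁻³⁴ J·s) = 1.61e+17 Hz

This energy equals the ionization energy from the n = 1 state of N⁶⁺.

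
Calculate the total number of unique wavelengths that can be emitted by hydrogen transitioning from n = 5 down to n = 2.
6

The electron can occupy levels n = 2, 3, ..., 5 during de-excitation — that is m = 5 - 2 + 1 = 4 distinct levels.

The number of distinct spectral lines equals the number of ways to choose 2 of these m levels (each pair gives one possible emission transition):

Number of lines = m(m-1)/2 = 4×3/2 = 6

These correspond to all possible transitions between the 4 levels:
5 → 4, 5 → 3, 5 → 2, 4 → 3, 4 → 2, 3 → 2

Each transition produces a photon with a unique energy (and thus wavelength). This count does not depend on Z.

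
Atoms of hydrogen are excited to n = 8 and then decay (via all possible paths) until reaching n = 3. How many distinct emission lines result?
15

The electron can occupy levels n = 3, 4, ..., 8 during de-excitation — that is m = 8 - 3 + 1 = 6 distinct levels.

The number of distinct spectral lines equals the number of ways to choose 2 of these m levels (each pair gives one possible emission transition):

Number of lines = m(m-1)/2 = 6×5/2 = 15

These correspond to all possible transitions between the 6 levels:
8 → 7, 8 → 6, 8 → 5, 8 → 4, 8 → 3, 7 → 6, 7 → 5, 7 → 4...

Each transition produces a photon with a unique energy (and thus wavelength). This count does not depend on Z.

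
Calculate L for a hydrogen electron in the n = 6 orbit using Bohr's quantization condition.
6.33e-34 J·s (or 6ℏ)

In the Bohr model, angular momentum is quantized:
L = nℏ

where ℏ = h/(2π) = 1.0546e-34 J·s

For n = 6:
L = 6 × 1.0546e-34 J·s
L = 6.33e-34 J·s

This can also be written as L = 6ℏ.
The angular momentum is an integer multiple of the reduced Planck constant.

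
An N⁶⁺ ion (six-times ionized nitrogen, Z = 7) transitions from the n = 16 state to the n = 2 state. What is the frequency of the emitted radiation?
3.967e+16 Hz

First, find the transition energy:
E_16 = -13.6057 × 7² / 16² = -2.6042 eV
E_2 = -13.6057 × 7² / 2² = -166.6698 eV
|ΔE| = |E_2 - E_16| = 164.0656 eV

Convert to Joules: E = 164.0656 eV × (1.602177 × 10⁻¹⁹ J/eV) = 2.62862e-17 J

Using E = hf:
f = E/h = 2.62862e-17 J / (6.62607 × 10⁻³⁴ J·s)
f = 3.967e+16 Hz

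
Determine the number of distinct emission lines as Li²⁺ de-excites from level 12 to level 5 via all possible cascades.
28

The electron can occupy levels n = 5, 6, ..., 12 during de-excitation — that is m = 12 - 5 + 1 = 8 distinct levels.

The number of distinct spectral lines equals the number of ways to choose 2 of these m levels (each pair gives one possible emission transition):

Number of lines = m(m-1)/2 = 8×7/2 = 28

These correspond to all possible transitions between the 8 levels:
12 → 11, 12 → 10, 12 → 9, 12 → 8, 12 → 7, 12 → 6, 12 → 5, 11 → 10...

Each transition produces a photon with a unique energy (and thus wavelength). This count does not depend on Z.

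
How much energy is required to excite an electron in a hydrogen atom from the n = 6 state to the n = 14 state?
0.31 eV

The energy levels of a hydrogen-like atom are E_n = -13.6057 eV / n².

Energy at n = 6: E_6 = -13.6057 / 6² = -0.37794 eV
Energy at n = 14: E_14 = -13.6057 / 14² = -0.06942 eV

The excitation energy is the difference:
ΔE = E_14 - E_6
ΔE = -0.06942 - (-0.37794)
ΔE = 0.31 eV

Since this is positive, energy must be absorbed (photon absorption).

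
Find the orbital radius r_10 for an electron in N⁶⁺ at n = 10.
0.755967 nm (or 7.559674 Å)

The Bohr radius formula is:
r_n = n² a₀ / Z

where a₀ = 0.052917721 nm is the Bohr radius.

For N⁶⁺ (Z = 7) at n = 10:
r_10 = 10² × 0.052917721 nm / 7
r_10 = 100 × 0.052917721 nm / 7
r_10 = 5.2917721 nm / 7
r_10 = 0.755967 nm

The electron orbits at approximately 0.755967 nm from the nucleus.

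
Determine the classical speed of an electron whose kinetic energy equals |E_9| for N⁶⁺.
1.70e+06 m/s (or 0.5676% of c)

The binding energy at n = 9 for N⁶⁺ is:
E_9 = -13.6057 × 7²/9² = -8.230609 eV
|E_9| = 8.230609 eV

Convert to Joules:
KE = 8.230609 eV × (1.602177 × 10⁻¹⁹ J/eV) = 1.3187e-18 J

Using KE = ½mv²:
v = √(2·KE/m_e)
v = √(2 × 1.3187e-18 J / 9.10938 × 10⁻³¹ kg)
v = 1.70e+06 m/s

This is approximately 0.5676% the speed of light.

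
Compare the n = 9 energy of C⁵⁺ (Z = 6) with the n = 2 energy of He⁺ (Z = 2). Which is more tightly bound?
He⁺ at n = 2 (E = -13.60570 eV)

Using E_n = -13.6057 Z² / n² eV:

C⁵⁺ (Z = 6) at n = 9:
E = -13.6057 × 6² / 9² = -13.6057 × 36 / 81 = -6.04697778 eV

He⁺ (Z = 2) at n = 2:
E = -13.6057 × 2² / 2² = -13.6057 × 4 / 4 = -13.60570000 eV

Since -13.60570000 eV < -6.04697778 eV,
He⁺ at n = 2 is more tightly bound (requires more energy to ionize).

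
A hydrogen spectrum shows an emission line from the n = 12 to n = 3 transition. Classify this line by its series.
Paschen series

The spectral series in hydrogen are named based on the final (lower) energy level:
- Lyman series: n_final = 1 (ultraviolet)
- Balmer series: n_final = 2 (visible/near-UV)
- Paschen series: n_final = 3 (infrared)
- Brackett series: n_final = 4 (infrared)
- Pfund series: n_final = 5 (far infrared)

Since this transition ends at n = 3, it belongs to the Paschen series.

For reference, this 12 → 3 line has photon energy
ΔE = 13.6057 eV × (1/3² - 1/12²) = 1.41726042 eV,
corresponding to wavelength λ = hc/ΔE = 1239.84 eV·nm / 1.41726042 eV = 874.8145 nm in the infrared region.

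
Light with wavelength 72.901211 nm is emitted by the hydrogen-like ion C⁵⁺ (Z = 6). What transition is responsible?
n = 6 → n = 4

First, find the photon energy from the wavelength (hc = 1239.84 eV·nm):
E = hc/λ = 1239.84 eV·nm / 72.901211 nm = 17.007125 eV

The energy levels of C⁵⁺ satisfy E_n = -13.6057 × 6² / n² eV, so an emission n_i → n_f releases
ΔE = 13.6057 × 6² × (1/n_f² − 1/n_i²) eV.

Setting ΔE equal to the photon energy:
1/n_f² − 1/n_i² = 17.007125 / (13.6057 × 6²) = 0.034722222

Since 1/n_i² must be positive, we need 1/n_f² > 0.034722222, i.e. n_f ≤ 5. For each allowed n_f, solve n_i = (1/n_f² − 0.034722222)^(−1/2) and check whether it is a whole number:
  n_f = 1: 1/n_i² = 1.000000000 − 0.034722222 = 0.965277778 → n_i = 1.018  (not an integer) ✗
  n_f = 2: 1/n_i² = 0.250000000 − 0.034722222 = 0.215277778 → n_i = 2.155  (not an integer) ✗
  n_f = 3: 1/n_i² = 0.111111111 − 0.034722222 = 0.076388889 → n_i = 3.618  (not an integer) ✗
  n_f = 4: 1/n_i² = 0.062500000 − 0.034722222 = 0.027777778 → n_i = 6.000  → integer, n_i = 6 ✓
  n_f = 5: 1/n_i² = 0.040000000 − 0.034722222 = 0.005277778 → n_i = 13.765  (not an integer) ✗

Only n_f = 4 gives an integer upper level, n_i = 6.

The transition is from n = 6 to n = 4 (emission).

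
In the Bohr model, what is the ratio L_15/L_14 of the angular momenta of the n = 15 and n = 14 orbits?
1.071429

In the Bohr model, L_n = nℏ, so the ratio is purely the ratio of quantum numbers:

L_15/L_14 = 15ℏ / 14ℏ = 15/14 = 1.071429

The angular momentum scales linearly with n.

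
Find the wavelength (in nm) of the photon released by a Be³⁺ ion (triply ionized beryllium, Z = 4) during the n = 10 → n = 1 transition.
5.753 nm

First, find the transition energy using E_n = -13.6057 Z² / n² eV:
E_10 = -13.6057 × 4² / 10² = -2.17691 eV
E_1 = -13.6057 × 4² / 1² = -217.69120 eV

Photon energy: |ΔE| = |E_1 - E_10| = 215.51429 eV

Convert to wavelength using E = hc/λ with hc = 1239.84 eV·nm:
λ = hc/E = 1239.84 eV·nm / 215.51429 eV
λ = 5.753 nm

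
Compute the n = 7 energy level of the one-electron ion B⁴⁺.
-6.94 eV

For hydrogen-like ions, the energy levels scale with Z²:
E_n = -13.6057 Z² / n² eV

For B⁴⁺ (Z = 5) at n = 7:
E_7 = -13.6057 × 5² / 7²
E_7 = -13.6057 × 25 / 49
E_7 = -340.1425 / 49
E_7 = -6.94 eV

The energy is 25 times more negative than hydrogen at the same n due to the stronger nuclear charge.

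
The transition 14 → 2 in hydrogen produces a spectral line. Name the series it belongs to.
Balmer series

The spectral series in hydrogen are named based on the final (lower) energy level:
- Lyman series: n_final = 1 (ultraviolet)
- Balmer series: n_final = 2 (visible/near-UV)
- Paschen series: n_final = 3 (infrared)
- Brackett series: n_final = 4 (infrared)
- Pfund series: n_final = 5 (far infrared)

Since this transition ends at n = 2, it belongs to the Balmer series.

For reference, this 14 → 2 line has photon energy
ΔE = 13.6057 eV × (1/2² - 1/14²) = 3.33200816 eV,
corresponding to wavelength λ = hc/ΔE = 1239.84 eV·nm / 3.33200816 eV = 372.0999 nm in the visible/near-UV region.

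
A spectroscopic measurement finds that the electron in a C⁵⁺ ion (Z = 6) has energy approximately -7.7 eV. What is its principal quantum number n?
n = 8

The exact energy levels follow E_n = -13.6057 Z² / n² eV with Z = 6.

The measured value (-7.7 eV) is reported to only 2 significant figures, so we must test candidate n values and see which one matches to that precision.

Candidate energies:
  n = 6:  E = -13.6057 × 6² / 6² = -13.60570 eV
  n = 7:  E = -13.6057 × 6² / 7² = -9.99602 eV
  n = 8:  E = -13.6057 × 6² / 8² = -7.65321 eV  ← matches
  n = 9:  E = -13.6057 × 6² / 9² = -6.04698 eV
  n = 10:  E = -13.6057 × 6² / 10² = -4.89805 eV

Checking against the measurement of -7.7 eV (2 sig figs), only n = 8 agrees:
E_8 = -7.65321 eV, which rounds to -7.7 eV ✓

Therefore n = 8.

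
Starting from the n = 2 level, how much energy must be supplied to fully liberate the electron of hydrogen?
3.4014 eV

The ionization energy is the energy needed to remove the electron completely (n → ∞).

For hydrogen, E_n = -13.6057 eV / n².

At n = 2: E_2 = -13.6057 / 2² = -3.4014250 eV
At n = ∞: E_∞ = 0 eV

Ionization energy = E_∞ - E_2 = 0 - (-3.4014250) = 3.4014250 eV
Ionization energy ≈ 3.4014 eV

This is also called the binding energy of the electron in state n = 2.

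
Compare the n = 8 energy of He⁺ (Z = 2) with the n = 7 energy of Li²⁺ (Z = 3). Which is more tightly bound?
Li²⁺ at n = 7 (E = -2.49901 eV)

Using E_n = -13.6057 Z² / n² eV:

He⁺ (Z = 2) at n = 8:
E = -13.6057 × 2² / 8² = -13.6057 × 4 / 64 = -0.85035625 eV

Li²⁺ (Z = 3) at n = 7:
E = -13.6057 × 3² / 7² = -13.6057 × 9 / 49 = -2.49900612 eV

Since -2.49900612 eV < -0.85035625 eV,
Li²⁺ at n = 7 is more tightly bound (requires more energy to ionize).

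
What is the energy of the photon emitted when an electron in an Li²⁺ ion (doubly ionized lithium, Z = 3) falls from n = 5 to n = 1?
117.55325 eV

The energy levels are E_n = -13.6057 Z² eV / n².

Energy at n = 5: E_5 = -13.6057 × 3² / 5² = -4.89805200 eV
Energy at n = 1: E_1 = -13.6057 × 3² / 1² = -122.45130000 eV

For emission (electron falling to lower state), the photon energy is:
E_photon = E_5 - E_1 = |-4.89805200 - (-122.45130000)|
E_photon = 117.55325 eV

This energy is carried away by the emitted photon.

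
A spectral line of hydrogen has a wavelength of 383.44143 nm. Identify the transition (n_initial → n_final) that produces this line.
n = 9 → n = 2

First, find the photon energy from the wavelength (hc = 1239.84 eV·nm):
E = hc/λ = 1239.84 eV·nm / 383.44143 nm = 3.2334534 eV

The energy levels of hydrogen satisfy E_n = -13.6057 / n² eV, so an emission n_i → n_f releases
ΔE = 13.6057 × (1/n_f² − 1/n_i²) eV.

Setting ΔE equal to the photon energy:
1/n_f² − 1/n_i² = 3.2334534 / 13.6057 = 0.23765432

Since 1/n_i² must be positive, we need 1/n_f² > 0.23765432, i.e. n_f ≤ 2. For each allowed n_f, solve n_i = (1/n_f² − 0.23765432)^(−1/2) and check whether it is a whole number:
  n_f = 1: 1/n_i² = 1.00000000 − 0.23765432 = 0.76234568 → n_i = 1.145  (not an integer) ✗
  n_f = 2: 1/n_i² = 0.25000000 − 0.23765432 = 0.01234568 → n_i = 9.000  → integer, n_i = 9 ✓

Only n_f = 2 gives an integer upper level, n_i = 9.

The transition is from n = 9 to n = 2 (emission).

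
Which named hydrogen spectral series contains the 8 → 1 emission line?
Lyman series

The spectral series in hydrogen are named based on the final (lower) energy level:
- Lyman series: n_final = 1 (ultraviolet)
- Balmer series: n_final = 2 (visible/near-UV)
- Paschen series: n_final = 3 (infrared)
- Brackett series: n_final = 4 (infrared)
- Pfund series: n_final = 5 (far infrared)

Since this transition ends at n = 1, it belongs to the Lyman series.

For reference, this 8 → 1 line has photon energy
ΔE = 13.6057 eV × (1/1² - 1/8²) = 13.39311094 eV,
corresponding to wavelength λ = hc/ΔE = 1239.84 eV·nm / 13.39311094 eV = 92.572966 nm in the ultraviolet region.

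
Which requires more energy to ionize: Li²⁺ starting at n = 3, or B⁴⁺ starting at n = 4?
B⁴⁺ at n = 4 (E = -21.2589 eV)

Using E_n = -13.6057 Z² / n² eV:

Li²⁺ (Z = 3) at n = 3:
E = -13.6057 × 3² / 3² = -13.6057 × 9 / 9 = -13.6057000 eV

B⁴⁺ (Z = 5) at n = 4:
E = -13.6057 × 5² / 4² = -13.6057 × 25 / 16 = -21.2589063 eV

Since -21.2589063 eV < -13.6057000 eV,
B⁴⁺ at n = 4 is more tightly bound (requires more energy to ionize).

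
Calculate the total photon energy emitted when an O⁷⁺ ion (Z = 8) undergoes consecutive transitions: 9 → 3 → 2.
206.94 eV

The energy levels of O⁷⁺ are E_n = -13.6057 × 8² / n² eV.

First transition (9 → 3):
ΔE₁ = |E_3 - E_9|
ΔE₁ = |-96.75164444 - (-10.75018272)| = 86.00146 eV

Second transition (3 → 2):
ΔE₂ = |E_2 - E_3|
ΔE₂ = |-217.69120000 - (-96.75164444)| = 120.93956 eV

Total energy released:
E_total = ΔE₁ + ΔE₂ = 86.00146 + 120.93956 = 206.94 eV

Note: This equals the direct transition 9 → 2: 206.94 eV ✓
Energy is conserved regardless of the path taken.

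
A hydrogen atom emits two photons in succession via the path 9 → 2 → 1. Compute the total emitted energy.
13.44 eV

The energy levels of hydrogen are E_n = -13.6057 / n² eV.

First transition (9 → 2):
ΔE₁ = |E_2 - E_9|
ΔE₁ = |-3.40142500 - (-0.16797160)| = 3.23345 eV

Second transition (2 → 1):
ΔE₂ = |E_1 - E_2|
ΔE₂ = |-13.60570000 - (-3.40142500)| = 10.20428 eV

Total energy released:
E_total = ΔE₁ + ΔE₂ = 3.23345 + 10.20428 = 13.44 eV

Note: This equals the direct transition 9 → 1: 13.44 eV ✓
Energy is conserved regardless of the path taken.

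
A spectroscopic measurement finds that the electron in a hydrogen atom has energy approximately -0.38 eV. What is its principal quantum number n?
n = 6

The exact energy levels follow E_n = -13.6057 eV / n².

The measured value (-0.38 eV) is reported to only 2 significant figures, so we must test candidate n values and see which one matches to that precision.

Candidate energies:
  n = 4:  E = -13.6057/4² = -0.85036 eV
  n = 5:  E = -13.6057/5² = -0.54423 eV
  n = 6:  E = -13.6057/6² = -0.37794 eV  ← matches
  n = 7:  E = -13.6057/7² = -0.27767 eV
  n = 8:  E = -13.6057/8² = -0.21259 eV

Checking against the measurement of -0.38 eV (2 sig figs), only n = 6 agrees:
E_6 = -0.37794 eV, which rounds to -0.38 eV ✓

Therefore n = 6.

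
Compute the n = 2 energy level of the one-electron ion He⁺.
-13.60570 eV

For hydrogen-like ions, the energy levels scale with Z²:
E_n = -13.6057 Z² / n² eV

For He⁺ (Z = 2) at n = 2:
E_2 = -13.6057 × 2² / 2²
E_2 = -13.6057 × 4 / 4
E_2 = -54.4228 / 4
E_2 = -13.60570 eV

The energy is 4 times more negative than hydrogen at the same n due to the stronger nuclear charge.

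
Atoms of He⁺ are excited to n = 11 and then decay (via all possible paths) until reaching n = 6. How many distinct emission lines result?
15

The electron can occupy levels n = 6, 7, ..., 11 during de-excitation — that is m = 11 - 6 + 1 = 6 distinct levels.

The number of distinct spectral lines equals the number of ways to choose 2 of these m levels (each pair gives one possible emission transition):

Number of lines = m(m-1)/2 = 6×5/2 = 15

These correspond to all possible transitions between the 6 levels:
11 → 10, 11 → 9, 11 → 8, 11 → 7, 11 → 6, 10 → 9, 10 → 8, 10 → 7...

Each transition produces a photon with a unique energy (and thus wavelength). This count does not depend on Z.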